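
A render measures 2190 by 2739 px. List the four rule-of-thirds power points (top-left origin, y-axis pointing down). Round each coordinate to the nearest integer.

(730, 913), (1460, 913), (730, 1826), (1460, 1826)

One third of 2190 is 730; one third of 2739 is 913.
Vertical third lines at x = 730 and x = 1460; horizontal third lines at y = 913 and y = 1826.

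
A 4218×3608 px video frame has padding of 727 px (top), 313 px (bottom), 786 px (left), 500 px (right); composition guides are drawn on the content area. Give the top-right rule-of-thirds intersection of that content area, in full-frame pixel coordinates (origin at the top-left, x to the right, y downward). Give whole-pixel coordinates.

(2741, 1583)

Content width = 4218 − 786 − 500 = 2932 px; content height = 3608 − 727 − 313 = 2568 px.
Top-right is two-thirds across and one-third down within the content area.
x = 786 + 2 × 2932/3 = 786 + 1954.67 ≈ 2741
y = 727 + 1 × 2568/3 = 727 + 856.00 ≈ 1583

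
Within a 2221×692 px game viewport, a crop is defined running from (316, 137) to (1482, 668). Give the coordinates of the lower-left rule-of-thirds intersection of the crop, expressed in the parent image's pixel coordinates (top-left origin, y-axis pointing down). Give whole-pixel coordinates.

Crop width = 1482 − 316 = 1166 px; one third is 388.67 px.
Crop height = 668 − 137 = 531 px; one third is 177.00 px.
The lower-left point is one-third across and two-thirds down within the crop:
x = 316 + 1 × 388.67 ≈ 705; y = 137 + 2 × 177.00 ≈ 491.

x = 705 px, y = 491 px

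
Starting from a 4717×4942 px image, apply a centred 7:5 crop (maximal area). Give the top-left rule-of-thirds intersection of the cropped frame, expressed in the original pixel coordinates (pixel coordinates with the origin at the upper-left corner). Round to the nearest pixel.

x = 1572 px, y = 1909 px

4717/4942 < 7/5, so the 7:5 crop keeps the full width 4717 and trims height to 4717 × 5/7 = 3369.29 px.
Top offset = (4942 − 3369.29)/2 = 786.36 px; left offset = 0.
Top-left is one-third across and one-third down within the crop:
x = 0.00 + 1 × 4717.00/3 ≈ 1572; y = 786.36 + 1 × 3369.29/3 ≈ 1909.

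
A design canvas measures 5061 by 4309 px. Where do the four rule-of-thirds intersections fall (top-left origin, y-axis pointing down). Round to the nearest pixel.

One third of 5061 is 1687; one third of 4309 is 1436.33.
Vertical third lines at x = 1687 and x = 3374; horizontal third lines at y = 1436 and y = 2873.

(1687, 1436), (3374, 1436), (1687, 2873), (3374, 2873)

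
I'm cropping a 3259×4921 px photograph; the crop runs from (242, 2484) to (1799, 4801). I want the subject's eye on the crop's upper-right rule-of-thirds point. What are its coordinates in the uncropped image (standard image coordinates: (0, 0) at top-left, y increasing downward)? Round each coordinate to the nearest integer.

Crop width = 1799 − 242 = 1557 px; one third is 519.00 px.
Crop height = 4801 − 2484 = 2317 px; one third is 772.33 px.
The upper-right point is two-thirds across and one-third down within the crop:
x = 242 + 2 × 519.00 ≈ 1280; y = 2484 + 1 × 772.33 ≈ 3256.

x = 1280 px, y = 3256 px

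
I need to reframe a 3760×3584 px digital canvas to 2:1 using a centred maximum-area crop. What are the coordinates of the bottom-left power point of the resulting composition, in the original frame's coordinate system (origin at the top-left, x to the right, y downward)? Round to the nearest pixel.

(1253, 2105)

3760/3584 < 2/1, so the 2:1 crop keeps the full width 3760 and trims height to 3760 × 1/2 = 1880.00 px.
Top offset = (3584 − 1880.00)/2 = 852.00 px; left offset = 0.
Bottom-left is one-third across and two-thirds down within the crop:
x = 0.00 + 1 × 3760.00/3 ≈ 1253; y = 852.00 + 2 × 1880.00/3 ≈ 2105.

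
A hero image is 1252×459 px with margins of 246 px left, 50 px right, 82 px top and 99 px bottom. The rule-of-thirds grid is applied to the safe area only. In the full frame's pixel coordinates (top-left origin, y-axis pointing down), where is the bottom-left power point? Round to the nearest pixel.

x = 565 px, y = 267 px

Content width = 1252 − 246 − 50 = 956 px; content height = 459 − 82 − 99 = 278 px.
Bottom-left is one-third across and two-thirds down within the safe area.
x = 246 + 1 × 956/3 = 246 + 318.67 ≈ 565
y = 82 + 2 × 278/3 = 82 + 185.33 ≈ 267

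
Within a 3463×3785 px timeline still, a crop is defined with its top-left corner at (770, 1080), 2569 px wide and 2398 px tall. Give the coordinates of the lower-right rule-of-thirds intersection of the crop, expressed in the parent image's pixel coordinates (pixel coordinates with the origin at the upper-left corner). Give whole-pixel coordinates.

(2483, 2679)

One third of the crop width 2569 is 856.33 px.
One third of the crop height 2398 is 799.33 px.
The lower-right point is two-thirds across and two-thirds down within the crop:
x = 770 + 2 × 856.33 ≈ 2483; y = 1080 + 2 × 799.33 ≈ 2679.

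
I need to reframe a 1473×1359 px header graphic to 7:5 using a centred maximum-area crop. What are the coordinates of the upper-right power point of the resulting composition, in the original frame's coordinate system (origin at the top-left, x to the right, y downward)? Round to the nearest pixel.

(982, 504)

1473/1359 < 7/5, so the 7:5 crop keeps the full width 1473 and trims height to 1473 × 5/7 = 1052.14 px.
Top offset = (1359 − 1052.14)/2 = 153.43 px; left offset = 0.
Upper-right is two-thirds across and one-third down within the crop:
x = 0.00 + 2 × 1473.00/3 ≈ 982; y = 153.43 + 1 × 1052.14/3 ≈ 504.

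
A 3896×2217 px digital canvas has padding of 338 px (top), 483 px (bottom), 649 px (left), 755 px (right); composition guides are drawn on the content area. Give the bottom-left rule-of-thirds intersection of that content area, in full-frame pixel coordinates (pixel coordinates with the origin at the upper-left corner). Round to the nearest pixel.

x = 1480 px, y = 1269 px

Content width = 3896 − 649 − 755 = 2492 px; content height = 2217 − 338 − 483 = 1396 px.
Bottom-left is one-third across and two-thirds down within the content area.
x = 649 + 1 × 2492/3 = 649 + 830.67 ≈ 1480
y = 338 + 2 × 1396/3 = 338 + 930.67 ≈ 1269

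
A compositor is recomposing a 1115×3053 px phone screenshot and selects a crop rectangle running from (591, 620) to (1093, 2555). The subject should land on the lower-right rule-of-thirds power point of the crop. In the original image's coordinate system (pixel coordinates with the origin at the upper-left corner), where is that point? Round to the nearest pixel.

Crop width = 1093 − 591 = 502 px; one third is 167.33 px.
Crop height = 2555 − 620 = 1935 px; one third is 645.00 px.
The lower-right point is two-thirds across and two-thirds down within the crop:
x = 591 + 2 × 167.33 ≈ 926; y = 620 + 2 × 645.00 ≈ 1910.

(926, 1910)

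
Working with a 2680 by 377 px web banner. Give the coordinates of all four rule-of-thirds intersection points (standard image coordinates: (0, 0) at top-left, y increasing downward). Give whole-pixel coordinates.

One third of 2680 is 893.33; one third of 377 is 125.67.
Vertical third lines at x = 893 and x = 1787; horizontal third lines at y = 126 and y = 251.

(893, 126), (1787, 126), (893, 251), (1787, 251)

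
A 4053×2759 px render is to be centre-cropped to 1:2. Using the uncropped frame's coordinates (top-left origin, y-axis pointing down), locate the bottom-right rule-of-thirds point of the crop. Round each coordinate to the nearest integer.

x = 2256 px, y = 1839 px

4053/2759 > 1/2, so the 1:2 crop keeps the full height 2759 and trims width to 2759 × 1/2 = 1379.50 px.
Left offset = (4053 − 1379.50)/2 = 1336.75 px; top offset = 0.
Bottom-right is two-thirds across and two-thirds down within the crop:
x = 1336.75 + 2 × 1379.50/3 ≈ 2256; y = 0.00 + 2 × 2759.00/3 ≈ 1839.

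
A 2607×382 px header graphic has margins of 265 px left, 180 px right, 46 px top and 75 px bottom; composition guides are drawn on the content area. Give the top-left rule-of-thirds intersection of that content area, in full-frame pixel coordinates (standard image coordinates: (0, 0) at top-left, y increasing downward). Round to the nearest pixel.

Content width = 2607 − 265 − 180 = 2162 px; content height = 382 − 46 − 75 = 261 px.
Top-left is one-third across and one-third down within the content area.
x = 265 + 1 × 2162/3 = 265 + 720.67 ≈ 986
y = 46 + 1 × 261/3 = 46 + 87.00 ≈ 133

x = 986 px, y = 133 px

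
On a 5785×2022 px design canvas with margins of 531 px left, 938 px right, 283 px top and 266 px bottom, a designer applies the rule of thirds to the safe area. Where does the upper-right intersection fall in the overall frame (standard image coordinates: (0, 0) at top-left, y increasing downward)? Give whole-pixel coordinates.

(3408, 774)

Content width = 5785 − 531 − 938 = 4316 px; content height = 2022 − 283 − 266 = 1473 px.
Upper-right is two-thirds across and one-third down within the safe area.
x = 531 + 2 × 4316/3 = 531 + 2877.33 ≈ 3408
y = 283 + 1 × 1473/3 = 283 + 491.00 ≈ 774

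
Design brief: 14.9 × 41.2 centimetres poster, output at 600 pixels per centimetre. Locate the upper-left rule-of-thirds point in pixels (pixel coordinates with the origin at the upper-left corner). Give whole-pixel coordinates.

(2980, 8240)

In pixels the canvas is 14.9 × 600 = 8940 wide and 41.2 × 600 = 24720 tall.
The upper-left point is one-third across and one-third down:
x = 1 × 8940/3 ≈ 2980; y = 1 × 24720/3 ≈ 8240.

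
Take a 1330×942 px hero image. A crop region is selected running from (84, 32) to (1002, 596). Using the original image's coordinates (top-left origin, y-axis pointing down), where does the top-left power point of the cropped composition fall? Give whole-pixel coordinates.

x = 390 px, y = 220 px

Crop width = 1002 − 84 = 918 px; one third is 306.00 px.
Crop height = 596 − 32 = 564 px; one third is 188.00 px.
The top-left point is one-third across and one-third down within the crop:
x = 84 + 1 × 306.00 ≈ 390; y = 32 + 1 × 188.00 ≈ 220.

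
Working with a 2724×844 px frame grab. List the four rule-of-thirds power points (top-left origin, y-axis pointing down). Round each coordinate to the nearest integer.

(908, 281), (1816, 281), (908, 563), (1816, 563)

One third of 2724 is 908; one third of 844 is 281.33.
Vertical third lines at x = 908 and x = 1816; horizontal third lines at y = 281 and y = 563.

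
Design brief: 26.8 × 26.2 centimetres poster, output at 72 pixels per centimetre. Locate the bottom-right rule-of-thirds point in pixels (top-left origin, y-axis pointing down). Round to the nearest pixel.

x = 1286 px, y = 1258 px

In pixels the canvas is 26.8 × 72 = 1929.6 wide and 26.2 × 72 = 1886.4 tall.
The bottom-right point is two-thirds across and two-thirds down:
x = 2 × 1929.6/3 ≈ 1286; y = 2 × 1886.4/3 ≈ 1258.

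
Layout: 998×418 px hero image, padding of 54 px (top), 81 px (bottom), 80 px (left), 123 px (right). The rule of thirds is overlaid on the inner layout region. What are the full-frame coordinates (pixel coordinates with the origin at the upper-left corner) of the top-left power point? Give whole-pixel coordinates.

(345, 148)

Content width = 998 − 80 − 123 = 795 px; content height = 418 − 54 − 81 = 283 px.
Top-left is one-third across and one-third down within the inner layout region.
x = 80 + 1 × 795/3 = 80 + 265.00 ≈ 345
y = 54 + 1 × 283/3 = 54 + 94.33 ≈ 148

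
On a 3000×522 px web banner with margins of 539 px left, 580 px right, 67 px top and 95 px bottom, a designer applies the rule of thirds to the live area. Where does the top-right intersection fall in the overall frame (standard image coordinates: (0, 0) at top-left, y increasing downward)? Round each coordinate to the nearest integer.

Content width = 3000 − 539 − 580 = 1881 px; content height = 522 − 67 − 95 = 360 px.
Top-right is two-thirds across and one-third down within the live area.
x = 539 + 2 × 1881/3 = 539 + 1254.00 ≈ 1793
y = 67 + 1 × 360/3 = 67 + 120.00 ≈ 187

x = 1793 px, y = 187 px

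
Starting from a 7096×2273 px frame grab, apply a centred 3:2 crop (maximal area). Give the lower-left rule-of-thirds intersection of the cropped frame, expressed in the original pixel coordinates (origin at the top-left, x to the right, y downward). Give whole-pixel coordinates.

7096/2273 > 3/2, so the 3:2 crop keeps the full height 2273 and trims width to 2273 × 3/2 = 3409.50 px.
Left offset = (7096 − 3409.50)/2 = 1843.25 px; top offset = 0.
Lower-left is one-third across and two-thirds down within the crop:
x = 1843.25 + 1 × 3409.50/3 ≈ 2980; y = 0.00 + 2 × 2273.00/3 ≈ 1515.

(2980, 1515)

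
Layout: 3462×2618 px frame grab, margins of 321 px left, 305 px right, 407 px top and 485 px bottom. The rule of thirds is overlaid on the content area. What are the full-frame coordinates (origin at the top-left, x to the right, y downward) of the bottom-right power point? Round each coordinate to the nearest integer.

(2212, 1558)

Content width = 3462 − 321 − 305 = 2836 px; content height = 2618 − 407 − 485 = 1726 px.
Bottom-right is two-thirds across and two-thirds down within the content area.
x = 321 + 2 × 2836/3 = 321 + 1890.67 ≈ 2212
y = 407 + 2 × 1726/3 = 407 + 1150.67 ≈ 1558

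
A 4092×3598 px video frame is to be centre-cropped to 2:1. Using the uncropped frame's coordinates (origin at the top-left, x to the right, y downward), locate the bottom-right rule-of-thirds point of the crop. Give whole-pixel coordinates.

4092/3598 < 2/1, so the 2:1 crop keeps the full width 4092 and trims height to 4092 × 1/2 = 2046.00 px.
Top offset = (3598 − 2046.00)/2 = 776.00 px; left offset = 0.
Bottom-right is two-thirds across and two-thirds down within the crop:
x = 0.00 + 2 × 4092.00/3 ≈ 2728; y = 776.00 + 2 × 2046.00/3 ≈ 2140.

x = 2728 px, y = 2140 px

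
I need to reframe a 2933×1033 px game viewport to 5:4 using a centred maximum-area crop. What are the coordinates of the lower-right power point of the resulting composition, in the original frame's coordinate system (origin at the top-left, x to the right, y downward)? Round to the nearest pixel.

2933/1033 > 5/4, so the 5:4 crop keeps the full height 1033 and trims width to 1033 × 5/4 = 1291.25 px.
Left offset = (2933 − 1291.25)/2 = 820.88 px; top offset = 0.
Lower-right is two-thirds across and two-thirds down within the crop:
x = 820.88 + 2 × 1291.25/3 ≈ 1682; y = 0.00 + 2 × 1033.00/3 ≈ 689.

(1682, 689)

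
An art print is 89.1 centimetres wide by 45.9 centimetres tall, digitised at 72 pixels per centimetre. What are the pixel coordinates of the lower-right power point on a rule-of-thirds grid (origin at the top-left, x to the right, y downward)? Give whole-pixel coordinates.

In pixels the canvas is 89.1 × 72 = 6415.2 wide and 45.9 × 72 = 3304.8 tall.
The lower-right point is two-thirds across and two-thirds down:
x = 2 × 6415.2/3 ≈ 4277; y = 2 × 3304.8/3 ≈ 2203.

(4277, 2203)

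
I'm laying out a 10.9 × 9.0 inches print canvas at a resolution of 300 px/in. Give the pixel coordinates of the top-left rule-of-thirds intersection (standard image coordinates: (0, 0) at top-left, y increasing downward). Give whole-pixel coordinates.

x = 1090 px, y = 900 px

In pixels the canvas is 10.9 × 300 = 3270 wide and 9.0 × 300 = 2700 tall.
The top-left point is one-third across and one-third down:
x = 1 × 3270/3 ≈ 1090; y = 1 × 2700/3 ≈ 900.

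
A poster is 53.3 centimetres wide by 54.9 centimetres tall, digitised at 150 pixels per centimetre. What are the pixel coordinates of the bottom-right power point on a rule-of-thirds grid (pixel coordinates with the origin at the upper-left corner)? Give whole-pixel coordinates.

In pixels the canvas is 53.3 × 150 = 7995 wide and 54.9 × 150 = 8235 tall.
The bottom-right point is two-thirds across and two-thirds down:
x = 2 × 7995/3 ≈ 5330; y = 2 × 8235/3 ≈ 5490.

(5330, 5490)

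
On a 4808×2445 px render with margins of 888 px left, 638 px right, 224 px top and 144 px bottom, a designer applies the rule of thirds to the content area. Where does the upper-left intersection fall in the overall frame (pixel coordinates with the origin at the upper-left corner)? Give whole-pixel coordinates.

x = 1982 px, y = 916 px

Content width = 4808 − 888 − 638 = 3282 px; content height = 2445 − 224 − 144 = 2077 px.
Upper-left is one-third across and one-third down within the content area.
x = 888 + 1 × 3282/3 = 888 + 1094.00 ≈ 1982
y = 224 + 1 × 2077/3 = 224 + 692.33 ≈ 916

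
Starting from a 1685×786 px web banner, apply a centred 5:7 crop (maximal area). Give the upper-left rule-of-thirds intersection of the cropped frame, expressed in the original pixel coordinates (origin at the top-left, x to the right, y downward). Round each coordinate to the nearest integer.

1685/786 > 5/7, so the 5:7 crop keeps the full height 786 and trims width to 786 × 5/7 = 561.43 px.
Left offset = (1685 − 561.43)/2 = 561.79 px; top offset = 0.
Upper-left is one-third across and one-third down within the crop:
x = 561.79 + 1 × 561.43/3 ≈ 749; y = 0.00 + 1 × 786.00/3 ≈ 262.

x = 749 px, y = 262 px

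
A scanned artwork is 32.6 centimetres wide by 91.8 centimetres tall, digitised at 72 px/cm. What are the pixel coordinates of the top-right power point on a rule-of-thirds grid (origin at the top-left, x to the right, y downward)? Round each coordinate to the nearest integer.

x = 1565 px, y = 2203 px

In pixels the canvas is 32.6 × 72 = 2347.2 wide and 91.8 × 72 = 6609.6 tall.
The top-right point is two-thirds across and one-third down:
x = 2 × 2347.2/3 ≈ 1565; y = 1 × 6609.6/3 ≈ 2203.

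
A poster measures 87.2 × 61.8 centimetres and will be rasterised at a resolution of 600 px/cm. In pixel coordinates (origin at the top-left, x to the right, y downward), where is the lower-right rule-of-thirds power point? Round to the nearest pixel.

In pixels the canvas is 87.2 × 600 = 52320 wide and 61.8 × 600 = 37080 tall.
The lower-right point is two-thirds across and two-thirds down:
x = 2 × 52320/3 ≈ 34880; y = 2 × 37080/3 ≈ 24720.

(34880, 24720)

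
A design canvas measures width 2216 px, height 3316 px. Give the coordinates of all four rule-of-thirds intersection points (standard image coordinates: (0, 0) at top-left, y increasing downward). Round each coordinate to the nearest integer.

One third of 2216 is 738.67; one third of 3316 is 1105.33.
Vertical third lines at x = 739 and x = 1477; horizontal third lines at y = 1105 and y = 2211.

(739, 1105), (1477, 1105), (739, 2211), (1477, 2211)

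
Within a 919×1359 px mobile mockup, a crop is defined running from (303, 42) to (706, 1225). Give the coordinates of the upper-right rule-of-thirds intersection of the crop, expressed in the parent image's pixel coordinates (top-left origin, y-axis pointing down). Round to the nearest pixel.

Crop width = 706 − 303 = 403 px; one third is 134.33 px.
Crop height = 1225 − 42 = 1183 px; one third is 394.33 px.
The upper-right point is two-thirds across and one-third down within the crop:
x = 303 + 2 × 134.33 ≈ 572; y = 42 + 1 × 394.33 ≈ 436.

(572, 436)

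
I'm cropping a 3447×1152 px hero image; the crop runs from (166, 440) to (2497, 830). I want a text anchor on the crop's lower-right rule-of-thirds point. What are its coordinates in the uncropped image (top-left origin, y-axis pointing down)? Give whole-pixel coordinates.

(1720, 700)

Crop width = 2497 − 166 = 2331 px; one third is 777.00 px.
Crop height = 830 − 440 = 390 px; one third is 130.00 px.
The lower-right point is two-thirds across and two-thirds down within the crop:
x = 166 + 2 × 777.00 ≈ 1720; y = 440 + 2 × 130.00 ≈ 700.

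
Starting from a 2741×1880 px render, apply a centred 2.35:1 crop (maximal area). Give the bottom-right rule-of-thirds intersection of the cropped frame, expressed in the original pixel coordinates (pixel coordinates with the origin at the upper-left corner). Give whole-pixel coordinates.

2741/1880 < 2.35/1, so the 2.35:1 crop keeps the full width 2741 and trims height to 2741 × 1/2.35 = 1166.38 px.
Top offset = (1880 − 1166.38)/2 = 356.81 px; left offset = 0.
Bottom-right is two-thirds across and two-thirds down within the crop:
x = 0.00 + 2 × 2741.00/3 ≈ 1827; y = 356.81 + 2 × 1166.38/3 ≈ 1134.

x = 1827 px, y = 1134 px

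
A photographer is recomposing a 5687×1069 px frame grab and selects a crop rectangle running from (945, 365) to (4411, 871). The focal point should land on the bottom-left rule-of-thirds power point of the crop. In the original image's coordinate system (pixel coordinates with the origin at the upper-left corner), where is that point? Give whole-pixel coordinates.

x = 2100 px, y = 702 px

Crop width = 4411 − 945 = 3466 px; one third is 1155.33 px.
Crop height = 871 − 365 = 506 px; one third is 168.67 px.
The bottom-left point is one-third across and two-thirds down within the crop:
x = 945 + 1 × 1155.33 ≈ 2100; y = 365 + 2 × 168.67 ≈ 702.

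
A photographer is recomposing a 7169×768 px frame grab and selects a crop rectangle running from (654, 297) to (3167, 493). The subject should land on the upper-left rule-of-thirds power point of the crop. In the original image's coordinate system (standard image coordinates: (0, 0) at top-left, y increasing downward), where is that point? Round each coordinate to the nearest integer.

Crop width = 3167 − 654 = 2513 px; one third is 837.67 px.
Crop height = 493 − 297 = 196 px; one third is 65.33 px.
The upper-left point is one-third across and one-third down within the crop:
x = 654 + 1 × 837.67 ≈ 1492; y = 297 + 1 × 65.33 ≈ 362.

(1492, 362)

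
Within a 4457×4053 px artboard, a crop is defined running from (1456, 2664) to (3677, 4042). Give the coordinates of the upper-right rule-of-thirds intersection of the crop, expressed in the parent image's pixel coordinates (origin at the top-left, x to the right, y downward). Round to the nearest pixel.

Crop width = 3677 − 1456 = 2221 px; one third is 740.33 px.
Crop height = 4042 − 2664 = 1378 px; one third is 459.33 px.
The upper-right point is two-thirds across and one-third down within the crop:
x = 1456 + 2 × 740.33 ≈ 2937; y = 2664 + 1 × 459.33 ≈ 3123.

(2937, 3123)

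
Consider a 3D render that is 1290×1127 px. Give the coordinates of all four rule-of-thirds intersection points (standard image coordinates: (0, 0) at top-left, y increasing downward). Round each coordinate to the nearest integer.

(430, 376), (860, 376), (430, 751), (860, 751)

One third of 1290 is 430; one third of 1127 is 375.67.
Vertical third lines at x = 430 and x = 860; horizontal third lines at y = 376 and y = 751.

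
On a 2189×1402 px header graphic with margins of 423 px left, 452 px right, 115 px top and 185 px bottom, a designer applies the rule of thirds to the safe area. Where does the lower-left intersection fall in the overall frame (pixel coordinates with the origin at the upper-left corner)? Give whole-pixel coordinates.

Content width = 2189 − 423 − 452 = 1314 px; content height = 1402 − 115 − 185 = 1102 px.
Lower-left is one-third across and two-thirds down within the safe area.
x = 423 + 1 × 1314/3 = 423 + 438.00 ≈ 861
y = 115 + 2 × 1102/3 = 115 + 734.67 ≈ 850

x = 861 px, y = 850 px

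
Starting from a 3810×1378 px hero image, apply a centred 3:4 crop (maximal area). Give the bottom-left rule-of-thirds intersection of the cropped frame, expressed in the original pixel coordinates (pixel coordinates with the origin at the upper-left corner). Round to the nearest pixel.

(1733, 919)

3810/1378 > 3/4, so the 3:4 crop keeps the full height 1378 and trims width to 1378 × 3/4 = 1033.50 px.
Left offset = (3810 − 1033.50)/2 = 1388.25 px; top offset = 0.
Bottom-left is one-third across and two-thirds down within the crop:
x = 1388.25 + 1 × 1033.50/3 ≈ 1733; y = 0.00 + 2 × 1378.00/3 ≈ 919.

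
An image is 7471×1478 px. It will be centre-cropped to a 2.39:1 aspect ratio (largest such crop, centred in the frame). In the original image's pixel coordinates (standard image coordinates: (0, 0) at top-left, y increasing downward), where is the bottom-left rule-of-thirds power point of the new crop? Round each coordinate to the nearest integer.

x = 3147 px, y = 985 px

7471/1478 > 2.39/1, so the 2.39:1 crop keeps the full height 1478 and trims width to 1478 × 2.39/1 = 3532.42 px.
Left offset = (7471 − 3532.42)/2 = 1969.29 px; top offset = 0.
Bottom-left is one-third across and two-thirds down within the crop:
x = 1969.29 + 1 × 3532.42/3 ≈ 3147; y = 0.00 + 2 × 1478.00/3 ≈ 985.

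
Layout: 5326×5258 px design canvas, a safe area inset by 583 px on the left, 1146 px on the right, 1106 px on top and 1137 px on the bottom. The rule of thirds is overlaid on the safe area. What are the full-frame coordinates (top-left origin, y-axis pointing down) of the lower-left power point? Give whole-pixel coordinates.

Content width = 5326 − 583 − 1146 = 3597 px; content height = 5258 − 1106 − 1137 = 3015 px.
Lower-left is one-third across and two-thirds down within the safe area.
x = 583 + 1 × 3597/3 = 583 + 1199.00 ≈ 1782
y = 1106 + 2 × 3015/3 = 1106 + 2010.00 ≈ 3116

(1782, 3116)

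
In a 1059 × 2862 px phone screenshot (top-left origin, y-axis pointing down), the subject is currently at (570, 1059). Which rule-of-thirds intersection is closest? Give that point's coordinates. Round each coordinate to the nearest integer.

Third lines: x ∈ {353, 706}, y ∈ {954, 1908}.
570 is closer to x = 706; 1059 is closer to y = 954.
So the nearest intersection is the upper-right power point.

x = 706 px, y = 954 px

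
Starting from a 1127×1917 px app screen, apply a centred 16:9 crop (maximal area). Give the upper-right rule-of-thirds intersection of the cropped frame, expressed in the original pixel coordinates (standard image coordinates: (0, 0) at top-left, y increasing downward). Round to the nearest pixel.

x = 751 px, y = 853 px

1127/1917 < 16/9, so the 16:9 crop keeps the full width 1127 and trims height to 1127 × 9/16 = 633.94 px.
Top offset = (1917 − 633.94)/2 = 641.53 px; left offset = 0.
Upper-right is two-thirds across and one-third down within the crop:
x = 0.00 + 2 × 1127.00/3 ≈ 751; y = 641.53 + 1 × 633.94/3 ≈ 853.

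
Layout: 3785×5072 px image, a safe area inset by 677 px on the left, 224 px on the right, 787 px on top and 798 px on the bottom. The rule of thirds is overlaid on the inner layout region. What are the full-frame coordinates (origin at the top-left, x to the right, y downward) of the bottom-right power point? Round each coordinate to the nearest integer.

Content width = 3785 − 677 − 224 = 2884 px; content height = 5072 − 787 − 798 = 3487 px.
Bottom-right is two-thirds across and two-thirds down within the inner layout region.
x = 677 + 2 × 2884/3 = 677 + 1922.67 ≈ 2600
y = 787 + 2 × 3487/3 = 787 + 2324.67 ≈ 3112

(2600, 3112)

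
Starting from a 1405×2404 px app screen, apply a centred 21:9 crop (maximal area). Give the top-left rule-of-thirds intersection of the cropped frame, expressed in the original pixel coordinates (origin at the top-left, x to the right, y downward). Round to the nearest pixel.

x = 468 px, y = 1102 px

1405/2404 < 21/9, so the 21:9 crop keeps the full width 1405 and trims height to 1405 × 9/21 = 602.14 px.
Top offset = (2404 − 602.14)/2 = 900.93 px; left offset = 0.
Top-left is one-third across and one-third down within the crop:
x = 0.00 + 1 × 1405.00/3 ≈ 468; y = 900.93 + 1 × 602.14/3 ≈ 1102.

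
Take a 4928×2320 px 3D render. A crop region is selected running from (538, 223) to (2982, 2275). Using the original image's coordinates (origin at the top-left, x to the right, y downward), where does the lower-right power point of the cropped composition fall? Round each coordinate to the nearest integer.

x = 2167 px, y = 1591 px

Crop width = 2982 − 538 = 2444 px; one third is 814.67 px.
Crop height = 2275 − 223 = 2052 px; one third is 684.00 px.
The lower-right point is two-thirds across and two-thirds down within the crop:
x = 538 + 2 × 814.67 ≈ 2167; y = 223 + 2 × 684.00 ≈ 1591.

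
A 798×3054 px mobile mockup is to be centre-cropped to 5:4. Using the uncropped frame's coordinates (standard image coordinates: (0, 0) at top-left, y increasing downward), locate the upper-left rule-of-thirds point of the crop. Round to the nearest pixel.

(266, 1421)

798/3054 < 5/4, so the 5:4 crop keeps the full width 798 and trims height to 798 × 4/5 = 638.40 px.
Top offset = (3054 − 638.40)/2 = 1207.80 px; left offset = 0.
Upper-left is one-third across and one-third down within the crop:
x = 0.00 + 1 × 798.00/3 ≈ 266; y = 1207.80 + 1 × 638.40/3 ≈ 1421.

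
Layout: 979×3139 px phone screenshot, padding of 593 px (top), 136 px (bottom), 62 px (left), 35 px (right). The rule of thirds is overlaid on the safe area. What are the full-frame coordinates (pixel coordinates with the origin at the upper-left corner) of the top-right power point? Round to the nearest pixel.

x = 650 px, y = 1396 px

Content width = 979 − 62 − 35 = 882 px; content height = 3139 − 593 − 136 = 2410 px.
Top-right is two-thirds across and one-third down within the safe area.
x = 62 + 2 × 882/3 = 62 + 588.00 ≈ 650
y = 593 + 1 × 2410/3 = 593 + 803.33 ≈ 1396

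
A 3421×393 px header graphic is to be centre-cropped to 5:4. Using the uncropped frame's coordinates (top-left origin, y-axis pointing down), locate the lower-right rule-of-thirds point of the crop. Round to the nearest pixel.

3421/393 > 5/4, so the 5:4 crop keeps the full height 393 and trims width to 393 × 5/4 = 491.25 px.
Left offset = (3421 − 491.25)/2 = 1464.88 px; top offset = 0.
Lower-right is two-thirds across and two-thirds down within the crop:
x = 1464.88 + 2 × 491.25/3 ≈ 1792; y = 0.00 + 2 × 393.00/3 ≈ 262.

x = 1792 px, y = 262 px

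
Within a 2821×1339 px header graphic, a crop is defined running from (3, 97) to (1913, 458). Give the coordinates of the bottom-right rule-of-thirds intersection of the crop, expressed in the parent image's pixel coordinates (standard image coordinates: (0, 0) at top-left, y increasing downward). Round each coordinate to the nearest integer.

(1276, 338)

Crop width = 1913 − 3 = 1910 px; one third is 636.67 px.
Crop height = 458 − 97 = 361 px; one third is 120.33 px.
The bottom-right point is two-thirds across and two-thirds down within the crop:
x = 3 + 2 × 636.67 ≈ 1276; y = 97 + 2 × 120.33 ≈ 338.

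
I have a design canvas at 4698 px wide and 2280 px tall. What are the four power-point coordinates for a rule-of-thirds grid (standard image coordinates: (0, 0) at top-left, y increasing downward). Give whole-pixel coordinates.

One third of 4698 is 1566; one third of 2280 is 760.
Vertical third lines at x = 1566 and x = 3132; horizontal third lines at y = 760 and y = 1520.

(1566, 760), (3132, 760), (1566, 1520), (3132, 1520)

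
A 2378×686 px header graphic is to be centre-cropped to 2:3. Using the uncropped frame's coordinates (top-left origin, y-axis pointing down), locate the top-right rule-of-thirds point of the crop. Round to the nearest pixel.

2378/686 > 2/3, so the 2:3 crop keeps the full height 686 and trims width to 686 × 2/3 = 457.33 px.
Left offset = (2378 − 457.33)/2 = 960.33 px; top offset = 0.
Top-right is two-thirds across and one-third down within the crop:
x = 960.33 + 2 × 457.33/3 ≈ 1265; y = 0.00 + 1 × 686.00/3 ≈ 229.

(1265, 229)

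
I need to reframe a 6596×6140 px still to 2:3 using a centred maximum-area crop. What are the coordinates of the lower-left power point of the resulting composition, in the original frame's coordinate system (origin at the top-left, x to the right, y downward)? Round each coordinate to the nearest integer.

6596/6140 > 2/3, so the 2:3 crop keeps the full height 6140 and trims width to 6140 × 2/3 = 4093.33 px.
Left offset = (6596 − 4093.33)/2 = 1251.33 px; top offset = 0.
Lower-left is one-third across and two-thirds down within the crop:
x = 1251.33 + 1 × 4093.33/3 ≈ 2616; y = 0.00 + 2 × 6140.00/3 ≈ 4093.

x = 2616 px, y = 4093 px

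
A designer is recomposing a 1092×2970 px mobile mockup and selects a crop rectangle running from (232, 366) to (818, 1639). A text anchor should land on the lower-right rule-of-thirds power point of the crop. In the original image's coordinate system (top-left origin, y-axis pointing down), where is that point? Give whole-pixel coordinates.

(623, 1215)

Crop width = 818 − 232 = 586 px; one third is 195.33 px.
Crop height = 1639 − 366 = 1273 px; one third is 424.33 px.
The lower-right point is two-thirds across and two-thirds down within the crop:
x = 232 + 2 × 195.33 ≈ 623; y = 366 + 2 × 424.33 ≈ 1215.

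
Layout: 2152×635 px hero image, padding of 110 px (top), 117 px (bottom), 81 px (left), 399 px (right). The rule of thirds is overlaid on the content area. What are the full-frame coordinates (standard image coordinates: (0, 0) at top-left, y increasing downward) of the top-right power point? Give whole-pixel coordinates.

Content width = 2152 − 81 − 399 = 1672 px; content height = 635 − 110 − 117 = 408 px.
Top-right is two-thirds across and one-third down within the content area.
x = 81 + 2 × 1672/3 = 81 + 1114.67 ≈ 1196
y = 110 + 1 × 408/3 = 110 + 136.00 ≈ 246

(1196, 246)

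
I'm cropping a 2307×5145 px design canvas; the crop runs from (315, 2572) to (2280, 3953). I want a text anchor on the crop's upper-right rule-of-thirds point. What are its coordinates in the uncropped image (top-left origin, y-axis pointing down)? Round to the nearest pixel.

Crop width = 2280 − 315 = 1965 px; one third is 655.00 px.
Crop height = 3953 − 2572 = 1381 px; one third is 460.33 px.
The upper-right point is two-thirds across and one-third down within the crop:
x = 315 + 2 × 655.00 ≈ 1625; y = 2572 + 1 × 460.33 ≈ 3032.

(1625, 3032)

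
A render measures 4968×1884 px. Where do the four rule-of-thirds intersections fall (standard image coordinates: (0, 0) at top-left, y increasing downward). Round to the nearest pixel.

One third of 4968 is 1656; one third of 1884 is 628.
Vertical third lines at x = 1656 and x = 3312; horizontal third lines at y = 628 and y = 1256.

(1656, 628), (3312, 628), (1656, 1256), (3312, 1256)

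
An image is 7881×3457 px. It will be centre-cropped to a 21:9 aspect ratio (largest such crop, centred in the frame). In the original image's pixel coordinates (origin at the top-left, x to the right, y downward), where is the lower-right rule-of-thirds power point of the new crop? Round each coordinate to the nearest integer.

7881/3457 < 21/9, so the 21:9 crop keeps the full width 7881 and trims height to 7881 × 9/21 = 3377.57 px.
Top offset = (3457 − 3377.57)/2 = 39.71 px; left offset = 0.
Lower-right is two-thirds across and two-thirds down within the crop:
x = 0.00 + 2 × 7881.00/3 ≈ 5254; y = 39.71 + 2 × 3377.57/3 ≈ 2291.

x = 5254 px, y = 2291 px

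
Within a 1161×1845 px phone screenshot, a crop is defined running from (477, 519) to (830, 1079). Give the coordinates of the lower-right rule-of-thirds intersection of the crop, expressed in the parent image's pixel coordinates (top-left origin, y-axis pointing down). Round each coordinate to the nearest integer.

Crop width = 830 − 477 = 353 px; one third is 117.67 px.
Crop height = 1079 − 519 = 560 px; one third is 186.67 px.
The lower-right point is two-thirds across and two-thirds down within the crop:
x = 477 + 2 × 117.67 ≈ 712; y = 519 + 2 × 186.67 ≈ 892.

(712, 892)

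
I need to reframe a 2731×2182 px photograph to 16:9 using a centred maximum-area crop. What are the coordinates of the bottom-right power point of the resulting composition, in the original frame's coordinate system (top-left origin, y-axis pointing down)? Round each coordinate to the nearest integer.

x = 1821 px, y = 1347 px

2731/2182 < 16/9, so the 16:9 crop keeps the full width 2731 and trims height to 2731 × 9/16 = 1536.19 px.
Top offset = (2182 − 1536.19)/2 = 322.91 px; left offset = 0.
Bottom-right is two-thirds across and two-thirds down within the crop:
x = 0.00 + 2 × 2731.00/3 ≈ 1821; y = 322.91 + 2 × 1536.19/3 ≈ 1347.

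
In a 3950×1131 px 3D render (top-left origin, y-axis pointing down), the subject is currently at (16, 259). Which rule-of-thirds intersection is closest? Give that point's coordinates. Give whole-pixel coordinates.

Third lines: x ∈ {1317, 2633}, y ∈ {377, 754}.
16 is closer to x = 1317; 259 is closer to y = 377.
So the nearest intersection is the upper-left power point.

(1317, 377)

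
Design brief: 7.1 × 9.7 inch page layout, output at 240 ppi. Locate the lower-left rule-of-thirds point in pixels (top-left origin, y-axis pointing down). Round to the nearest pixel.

x = 568 px, y = 1552 px

In pixels the canvas is 7.1 × 240 = 1704 wide and 9.7 × 240 = 2328 tall.
The lower-left point is one-third across and two-thirds down:
x = 1 × 1704/3 ≈ 568; y = 2 × 2328/3 ≈ 1552.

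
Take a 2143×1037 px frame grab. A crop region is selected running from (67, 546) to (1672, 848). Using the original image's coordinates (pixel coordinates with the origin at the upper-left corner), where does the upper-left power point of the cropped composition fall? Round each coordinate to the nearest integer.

Crop width = 1672 − 67 = 1605 px; one third is 535.00 px.
Crop height = 848 − 546 = 302 px; one third is 100.67 px.
The upper-left point is one-third across and one-third down within the crop:
x = 67 + 1 × 535.00 ≈ 602; y = 546 + 1 × 100.67 ≈ 647.

x = 602 px, y = 647 px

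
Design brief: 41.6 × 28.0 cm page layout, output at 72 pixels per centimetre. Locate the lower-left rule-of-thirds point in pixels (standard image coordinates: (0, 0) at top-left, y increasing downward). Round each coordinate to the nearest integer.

x = 998 px, y = 1344 px

In pixels the canvas is 41.6 × 72 = 2995.2 wide and 28.0 × 72 = 2016 tall.
The lower-left point is one-third across and two-thirds down:
x = 1 × 2995.2/3 ≈ 998; y = 2 × 2016/3 ≈ 1344.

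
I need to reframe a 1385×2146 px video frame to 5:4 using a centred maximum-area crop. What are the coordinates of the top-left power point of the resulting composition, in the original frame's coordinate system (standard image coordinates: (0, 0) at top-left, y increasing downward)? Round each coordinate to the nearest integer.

x = 462 px, y = 888 px

1385/2146 < 5/4, so the 5:4 crop keeps the full width 1385 and trims height to 1385 × 4/5 = 1108.00 px.
Top offset = (2146 − 1108.00)/2 = 519.00 px; left offset = 0.
Top-left is one-third across and one-third down within the crop:
x = 0.00 + 1 × 1385.00/3 ≈ 462; y = 519.00 + 1 × 1108.00/3 ≈ 888.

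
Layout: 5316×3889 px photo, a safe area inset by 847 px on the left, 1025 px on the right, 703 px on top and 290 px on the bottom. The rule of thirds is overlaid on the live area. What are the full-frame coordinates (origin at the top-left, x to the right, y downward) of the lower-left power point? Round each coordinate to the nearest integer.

(1995, 2634)

Content width = 5316 − 847 − 1025 = 3444 px; content height = 3889 − 703 − 290 = 2896 px.
Lower-left is one-third across and two-thirds down within the live area.
x = 847 + 1 × 3444/3 = 847 + 1148.00 ≈ 1995
y = 703 + 2 × 2896/3 = 703 + 1930.67 ≈ 2634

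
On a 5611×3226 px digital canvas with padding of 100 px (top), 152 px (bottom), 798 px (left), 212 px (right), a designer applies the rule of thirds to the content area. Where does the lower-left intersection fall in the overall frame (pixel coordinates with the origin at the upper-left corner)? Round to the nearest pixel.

x = 2332 px, y = 2083 px

Content width = 5611 − 798 − 212 = 4601 px; content height = 3226 − 100 − 152 = 2974 px.
Lower-left is one-third across and two-thirds down within the content area.
x = 798 + 1 × 4601/3 = 798 + 1533.67 ≈ 2332
y = 100 + 2 × 2974/3 = 100 + 1982.67 ≈ 2083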